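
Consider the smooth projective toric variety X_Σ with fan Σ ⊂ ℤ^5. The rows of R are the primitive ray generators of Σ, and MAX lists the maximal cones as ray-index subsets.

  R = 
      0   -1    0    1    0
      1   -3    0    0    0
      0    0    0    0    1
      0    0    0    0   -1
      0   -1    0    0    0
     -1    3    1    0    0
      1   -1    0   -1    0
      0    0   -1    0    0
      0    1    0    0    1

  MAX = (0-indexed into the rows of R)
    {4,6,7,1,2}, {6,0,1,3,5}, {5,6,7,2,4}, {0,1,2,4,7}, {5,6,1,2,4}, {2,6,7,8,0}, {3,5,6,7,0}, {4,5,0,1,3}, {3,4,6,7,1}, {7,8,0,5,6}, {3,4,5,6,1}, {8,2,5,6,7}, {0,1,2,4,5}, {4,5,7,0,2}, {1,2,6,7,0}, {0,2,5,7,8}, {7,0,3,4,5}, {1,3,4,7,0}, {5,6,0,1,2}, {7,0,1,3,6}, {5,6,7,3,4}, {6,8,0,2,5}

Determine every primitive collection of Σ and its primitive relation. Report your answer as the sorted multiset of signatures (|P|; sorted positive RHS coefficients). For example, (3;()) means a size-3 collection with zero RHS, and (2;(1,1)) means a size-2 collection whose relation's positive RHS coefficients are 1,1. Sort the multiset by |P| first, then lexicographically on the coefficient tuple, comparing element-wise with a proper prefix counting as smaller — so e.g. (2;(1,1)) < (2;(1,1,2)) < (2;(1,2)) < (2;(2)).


7 collections generate NE(X_Σ); each relation:

  P={2,3}:  v_{2} + v_{3} = 0  ⇒ sig = (2;())
  P={4,8}:  v_{4} + v_{8} = v_{2}  ⇒ sig = (2;(1))
  P={1,8}:  v_{1} + v_{8} = v_{0} + v_{2} + v_{6}  ⇒ sig = (2;(1,1,1))
  P={3,8}:  v_{3} + v_{8} = v_{0} + v_{5} + v_{6} + v_{7}  ⇒ sig = (2;(1,1,1,1))
  P={1,5,7}:  v_{1} + v_{5} + v_{7} = 0  ⇒ sig = (3;())
  P={0,4,6}:  v_{0} + v_{4} + v_{6} = v_{1}  ⇒ sig = (3;(1))
  P={0,2,5,6,7}:  v_{0} + v_{2} + v_{5} + v_{6} + v_{7} = v_{8}  ⇒ sig = (5;(1))

Sorted signature multiset PRS(X):
[(2;()), (2;(1)), (2;(1,1,1)), (2;(1,1,1,1)), (3;()), (3;(1)), (5;(1))]


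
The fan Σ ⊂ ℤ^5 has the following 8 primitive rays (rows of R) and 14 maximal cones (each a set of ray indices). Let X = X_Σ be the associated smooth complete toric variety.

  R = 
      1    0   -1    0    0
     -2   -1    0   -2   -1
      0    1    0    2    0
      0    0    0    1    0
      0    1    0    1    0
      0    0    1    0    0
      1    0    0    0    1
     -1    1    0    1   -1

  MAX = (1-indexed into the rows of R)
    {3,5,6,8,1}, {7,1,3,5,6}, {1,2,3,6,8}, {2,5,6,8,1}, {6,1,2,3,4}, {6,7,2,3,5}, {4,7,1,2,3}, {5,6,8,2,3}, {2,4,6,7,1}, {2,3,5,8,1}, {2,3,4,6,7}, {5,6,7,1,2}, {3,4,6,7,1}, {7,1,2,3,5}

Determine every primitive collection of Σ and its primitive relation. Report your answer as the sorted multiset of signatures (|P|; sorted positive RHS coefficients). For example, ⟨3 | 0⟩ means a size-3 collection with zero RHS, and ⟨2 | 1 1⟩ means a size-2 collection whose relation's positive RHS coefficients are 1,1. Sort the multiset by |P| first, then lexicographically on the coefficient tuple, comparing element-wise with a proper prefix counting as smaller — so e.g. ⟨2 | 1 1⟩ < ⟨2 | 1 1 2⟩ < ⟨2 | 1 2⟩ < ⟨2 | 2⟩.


The 5 primitive collections of Σ (r=8, n=5):

  {4,5}:  v_{4} + v_{5} = v_{3} ; sig = ⟨2 | 1⟩
  {7,8}:  v_{7} + v_{8} = v_{5} ; sig = ⟨2 | 1⟩
  {4,8}:  v_{4} + v_{8} = v_{1} + v_{2} + 2·v_{3} + v_{6} ; sig = ⟨2 | 1 1 1 2⟩
  {1,2,3,6,7}:  v_{1} + v_{2} + v_{3} + v_{6} + v_{7} = 0 ; sig = ⟨5 | 0⟩
  {1,2,3,5,6}:  v_{1} + v_{2} + v_{3} + v_{5} + v_{6} = v_{8} ; sig = ⟨5 | 1⟩

Hence PRS(X_Σ) =
[⟨2 | 1⟩, ⟨2 | 1⟩, ⟨2 | 1 1 1 2⟩, ⟨5 | 0⟩, ⟨5 | 1⟩]


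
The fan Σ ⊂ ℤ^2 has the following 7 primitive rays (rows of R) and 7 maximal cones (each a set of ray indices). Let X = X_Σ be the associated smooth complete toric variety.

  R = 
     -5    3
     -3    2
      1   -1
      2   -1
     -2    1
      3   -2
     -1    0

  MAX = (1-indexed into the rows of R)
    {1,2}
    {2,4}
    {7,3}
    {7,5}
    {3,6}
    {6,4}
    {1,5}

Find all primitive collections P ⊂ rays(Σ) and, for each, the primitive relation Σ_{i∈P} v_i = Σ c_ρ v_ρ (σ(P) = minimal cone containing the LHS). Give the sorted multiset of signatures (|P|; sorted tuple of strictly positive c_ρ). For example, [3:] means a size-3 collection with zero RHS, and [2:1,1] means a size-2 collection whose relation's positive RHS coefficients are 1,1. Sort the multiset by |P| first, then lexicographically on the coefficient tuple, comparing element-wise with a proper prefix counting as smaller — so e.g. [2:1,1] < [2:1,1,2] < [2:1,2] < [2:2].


Σ has 14 primitive collections:

  P={2,6}:  v_{2} + v_{6} = 0  ⇒ sig = [2:]
  P={4,5}:  v_{4} + v_{5} = 0  ⇒ sig = [2:]
  P={1,4}:  v_{1} + v_{4} = v_{2}  ⇒ sig = [2:1]
  P={1,6}:  v_{1} + v_{6} = v_{5}  ⇒ sig = [2:1]
  P={2,3}:  v_{2} + v_{3} = v_{5}  ⇒ sig = [2:1]
  P={2,5}:  v_{2} + v_{5} = v_{1}  ⇒ sig = [2:1]
  P={3,4}:  v_{3} + v_{4} = v_{6}  ⇒ sig = [2:1]
  P={3,5}:  v_{3} + v_{5} = v_{7}  ⇒ sig = [2:1]
  P={4,7}:  v_{4} + v_{7} = v_{3}  ⇒ sig = [2:1]
  P={5,6}:  v_{5} + v_{6} = v_{3}  ⇒ sig = [2:1]
  P={1,3}:  v_{1} + v_{3} = 2·v_{5}  ⇒ sig = [2:2]
  P={2,7}:  v_{2} + v_{7} = 2·v_{5}  ⇒ sig = [2:2]
  P={6,7}:  v_{6} + v_{7} = 2·v_{3}  ⇒ sig = [2:2]
  P={1,7}:  v_{1} + v_{7} = 3·v_{5}  ⇒ sig = [2:3]

Signatures (|P|; sorted positive RHS coefficients), sorted:
[[2:], [2:], [2:1], [2:1], [2:1], [2:1], [2:1], [2:1], [2:1], [2:1], [2:2], [2:2], [2:2], [2:3]]


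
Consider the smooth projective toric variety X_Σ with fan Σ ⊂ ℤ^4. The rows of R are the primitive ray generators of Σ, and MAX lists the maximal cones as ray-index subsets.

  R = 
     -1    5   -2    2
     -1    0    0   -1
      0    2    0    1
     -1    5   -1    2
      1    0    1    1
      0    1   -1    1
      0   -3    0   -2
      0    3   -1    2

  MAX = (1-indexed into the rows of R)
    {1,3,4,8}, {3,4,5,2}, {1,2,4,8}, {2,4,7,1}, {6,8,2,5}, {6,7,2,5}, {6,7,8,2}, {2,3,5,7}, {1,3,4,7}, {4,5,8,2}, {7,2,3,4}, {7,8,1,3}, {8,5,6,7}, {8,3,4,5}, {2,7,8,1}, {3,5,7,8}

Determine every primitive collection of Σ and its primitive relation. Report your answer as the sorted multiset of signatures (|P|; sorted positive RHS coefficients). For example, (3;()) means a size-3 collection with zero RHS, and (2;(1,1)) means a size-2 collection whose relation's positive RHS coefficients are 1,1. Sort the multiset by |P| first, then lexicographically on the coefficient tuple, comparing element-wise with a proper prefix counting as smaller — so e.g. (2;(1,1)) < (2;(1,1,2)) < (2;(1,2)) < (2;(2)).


Σ has 9 primitive collections:

  {3,6}:  v_{3} + v_{6} = v_{8} — sig = (2;(1))
  {1,5}:  v_{1} + v_{5} = v_{3} + v_{8} — sig = (2;(1,1))
  {1,6}:  v_{1} + v_{6} = v_{2} + v_{7} + 3·v_{8} — sig = (2;(1,1,3))
  {4,6}:  v_{4} + v_{6} = v_{2} + 2·v_{8} — sig = (2;(1,2))
  {2,3,8}:  v_{2} + v_{3} + v_{8} = v_{4} — sig = (3;(1))
  {4,5,7}:  v_{4} + v_{5} + v_{7} = v_{3} — sig = (3;(1))
  {4,7,8}:  v_{4} + v_{7} + v_{8} = v_{1} — sig = (3;(1))
  {1,2,3}:  v_{1} + v_{2} + v_{3} = 2·v_{4} + v_{7} — sig = (3;(1,2))
  {2,5,7,8}:  v_{2} + v_{5} + v_{7} + v_{8} = 0 — sig = (4;())

so the primitive-relation signature multiset is
    (2;(1))
    (2;(1,1))
    (2;(1,1,3))
    (2;(1,2))
    (3;(1))
    (3;(1))
    (3;(1))
    (3;(1,2))
    (4;())


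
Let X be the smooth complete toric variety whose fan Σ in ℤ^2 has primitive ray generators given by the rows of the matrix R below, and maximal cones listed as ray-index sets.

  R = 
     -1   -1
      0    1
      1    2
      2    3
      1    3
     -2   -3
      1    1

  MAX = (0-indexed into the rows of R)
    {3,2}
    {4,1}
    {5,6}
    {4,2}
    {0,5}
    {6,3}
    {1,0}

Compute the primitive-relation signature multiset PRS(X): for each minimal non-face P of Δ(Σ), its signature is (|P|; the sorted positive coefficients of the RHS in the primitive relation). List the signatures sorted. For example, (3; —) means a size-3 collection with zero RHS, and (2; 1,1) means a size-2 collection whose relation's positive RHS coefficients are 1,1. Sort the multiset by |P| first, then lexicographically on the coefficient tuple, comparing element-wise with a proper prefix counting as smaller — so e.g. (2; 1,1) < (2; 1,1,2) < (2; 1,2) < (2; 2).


Minimal non-faces — 14 found among 7 rays, 7 max cones:

  P = {0,6}:  v_{0} + v_{6} = 0  ⟹  sig = (2; —)
  P = {3,5}:  v_{3} + v_{5} = 0  ⟹  sig = (2; —)
  P = {0,2}:  v_{0} + v_{2} = v_{1}  ⟹  sig = (2; 1)
  P = {0,3}:  v_{0} + v_{3} = v_{2}  ⟹  sig = (2; 1)
  P = {1,2}:  v_{1} + v_{2} = v_{4}  ⟹  sig = (2; 1)
  P = {1,6}:  v_{1} + v_{6} = v_{2}  ⟹  sig = (2; 1)
  P = {2,5}:  v_{2} + v_{5} = v_{0}  ⟹  sig = (2; 1)
  P = {2,6}:  v_{2} + v_{6} = v_{3}  ⟹  sig = (2; 1)
  P = {4,5}:  v_{4} + v_{5} = v_{0} + v_{1}  ⟹  sig = (2; 1,1)
  P = {0,4}:  v_{0} + v_{4} = 2·v_{1}  ⟹  sig = (2; 2)
  P = {1,3}:  v_{1} + v_{3} = 2·v_{2}  ⟹  sig = (2; 2)
  P = {1,5}:  v_{1} + v_{5} = 2·v_{0}  ⟹  sig = (2; 2)
  P = {4,6}:  v_{4} + v_{6} = 2·v_{2}  ⟹  sig = (2; 2)
  P = {3,4}:  v_{3} + v_{4} = 3·v_{2}  ⟹  sig = (2; 3)

Signatures (|P|; sorted positive RHS coefficients), sorted:
[(2; —), (2; —), (2; 1), (2; 1), (2; 1), (2; 1), (2; 1), (2; 1), (2; 1,1), (2; 2), (2; 2), (2; 2), (2; 2), (2; 3)]


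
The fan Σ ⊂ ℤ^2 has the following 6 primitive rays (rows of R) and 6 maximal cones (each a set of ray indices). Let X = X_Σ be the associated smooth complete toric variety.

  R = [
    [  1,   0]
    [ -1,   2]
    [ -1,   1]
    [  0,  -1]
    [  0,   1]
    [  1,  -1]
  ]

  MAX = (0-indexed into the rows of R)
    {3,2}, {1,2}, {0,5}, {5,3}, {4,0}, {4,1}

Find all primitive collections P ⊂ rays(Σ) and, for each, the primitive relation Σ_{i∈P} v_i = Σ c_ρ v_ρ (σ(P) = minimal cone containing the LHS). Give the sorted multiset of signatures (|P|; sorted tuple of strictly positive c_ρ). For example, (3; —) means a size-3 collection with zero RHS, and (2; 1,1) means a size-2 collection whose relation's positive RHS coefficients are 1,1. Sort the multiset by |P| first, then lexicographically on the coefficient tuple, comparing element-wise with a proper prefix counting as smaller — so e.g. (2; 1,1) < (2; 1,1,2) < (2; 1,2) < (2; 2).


Δ(Σ) — 6 vertices, 9 min non-faces:

  P = {2,5}:  v_{2} + v_{5} = 0  →  sig = (2; —)
  P = {3,4}:  v_{3} + v_{4} = 0  →  sig = (2; —)
  P = {0,2}:  v_{0} + v_{2} = v_{4}  →  sig = (2; 1)
  P = {0,3}:  v_{0} + v_{3} = v_{5}  →  sig = (2; 1)
  P = {1,3}:  v_{1} + v_{3} = v_{2}  →  sig = (2; 1)
  P = {1,5}:  v_{1} + v_{5} = v_{4}  →  sig = (2; 1)
  P = {2,4}:  v_{2} + v_{4} = v_{1}  →  sig = (2; 1)
  P = {4,5}:  v_{4} + v_{5} = v_{0}  →  sig = (2; 1)
  P = {0,1}:  v_{0} + v_{1} = 2·v_{4}  →  sig = (2; 2)

Signatures (|P|; sorted positive RHS coefficients), sorted:
    (2; —)
    (2; —)
    (2; 1)
    (2; 1)
    (2; 1)
    (2; 1)
    (2; 1)
    (2; 1)
    (2; 2)


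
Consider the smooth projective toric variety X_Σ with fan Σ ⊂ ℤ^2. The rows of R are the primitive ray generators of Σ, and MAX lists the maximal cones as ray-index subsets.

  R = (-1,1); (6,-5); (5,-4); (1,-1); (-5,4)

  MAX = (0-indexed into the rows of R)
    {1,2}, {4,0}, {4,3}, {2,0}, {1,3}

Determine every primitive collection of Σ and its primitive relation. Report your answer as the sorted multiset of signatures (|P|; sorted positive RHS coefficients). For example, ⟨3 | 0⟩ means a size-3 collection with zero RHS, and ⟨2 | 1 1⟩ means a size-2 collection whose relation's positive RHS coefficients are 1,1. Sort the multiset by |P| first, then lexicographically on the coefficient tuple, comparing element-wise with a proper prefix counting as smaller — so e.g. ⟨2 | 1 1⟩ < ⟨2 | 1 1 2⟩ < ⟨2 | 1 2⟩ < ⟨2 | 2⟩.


Σ has 5 primitive collections:

  {0,3}:  v_{0} + v_{3} = 0  ⇒ sig = ⟨2 | 0⟩
  {2,4}:  v_{2} + v_{4} = 0  ⇒ sig = ⟨2 | 0⟩
  {0,1}:  v_{0} + v_{1} = v_{2}  ⇒ sig = ⟨2 | 1⟩
  {1,4}:  v_{1} + v_{4} = v_{3}  ⇒ sig = ⟨2 | 1⟩
  {2,3}:  v_{2} + v_{3} = v_{1}  ⇒ sig = ⟨2 | 1⟩

Sorted signature multiset PRS(X):
    ⟨2 | 0⟩
    ⟨2 | 0⟩
    ⟨2 | 1⟩
    ⟨2 | 1⟩
    ⟨2 | 1⟩


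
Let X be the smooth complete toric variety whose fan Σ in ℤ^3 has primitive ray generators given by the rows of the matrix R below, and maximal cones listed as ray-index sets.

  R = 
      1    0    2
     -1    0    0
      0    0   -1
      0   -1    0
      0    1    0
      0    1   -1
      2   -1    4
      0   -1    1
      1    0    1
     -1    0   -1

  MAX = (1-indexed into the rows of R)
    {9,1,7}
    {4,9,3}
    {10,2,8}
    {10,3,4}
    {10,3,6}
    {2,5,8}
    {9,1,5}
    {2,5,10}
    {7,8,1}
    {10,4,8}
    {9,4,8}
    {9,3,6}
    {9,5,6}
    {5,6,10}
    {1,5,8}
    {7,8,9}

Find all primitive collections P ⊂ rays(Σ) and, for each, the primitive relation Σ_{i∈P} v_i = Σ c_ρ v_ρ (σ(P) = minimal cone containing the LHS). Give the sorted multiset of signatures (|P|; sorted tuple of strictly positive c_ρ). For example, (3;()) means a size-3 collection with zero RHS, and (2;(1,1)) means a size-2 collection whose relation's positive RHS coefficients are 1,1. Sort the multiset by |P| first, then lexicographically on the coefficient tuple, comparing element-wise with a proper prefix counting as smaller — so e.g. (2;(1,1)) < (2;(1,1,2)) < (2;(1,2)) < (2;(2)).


Δ(Σ) — 10 vertices, 24 min non-faces:

  • {4,5}:  v_{4} + v_{5} = 0  so sig = (2;())
  • {6,8}:  v_{6} + v_{8} = 0  so sig = (2;())
  • {9,10}:  v_{9} + v_{10} = 0  so sig = (2;())
  • {1,3}:  v_{1} + v_{3} = v_{9}  so sig = (2;(1))
  • {2,3}:  v_{2} + v_{3} = v_{10}  so sig = (2;(1))
  • {3,5}:  v_{3} + v_{5} = v_{6}  so sig = (2;(1))
  • {3,8}:  v_{3} + v_{8} = v_{4}  so sig = (2;(1))
  • {4,6}:  v_{4} + v_{6} = v_{3}  so sig = (2;(1))
  • {1,4}:  v_{1} + v_{4} = v_{8} + v_{9}  so sig = (2;(1,1))
  • {1,6}:  v_{1} + v_{6} = v_{5} + v_{9}  so sig = (2;(1,1))
  • {1,10}:  v_{1} + v_{10} = v_{5} + v_{8}  so sig = (2;(1,1))
  • {2,4}:  v_{2} + v_{4} = v_{8} + v_{10}  so sig = (2;(1,1))
  • {2,6}:  v_{2} + v_{6} = v_{5} + v_{10}  so sig = (2;(1,1))
  • {2,9}:  v_{2} + v_{9} = v_{5} + v_{8}  so sig = (2;(1,1))
  • {6,7}:  v_{6} + v_{7} = v_{1} + v_{9}  so sig = (2;(1,1))
  • {7,10}:  v_{7} + v_{10} = v_{1} + v_{8}  so sig = (2;(1,1))
  • {2,7}:  v_{2} + v_{7} = v_{1} + v_{5} + 2·v_{8}  so sig = (2;(1,1,2))
  • {3,7}:  v_{3} + v_{7} = v_{8} + 2·v_{9}  so sig = (2;(1,2))
  • {5,7}:  v_{5} + v_{7} = 2·v_{1}  so sig = (2;(2))
  • {1,2}:  v_{1} + v_{2} = 2·v_{5} + 2·v_{8}  so sig = (2;(2,2))
  • {4,7}:  v_{4} + v_{7} = 2·v_{8} + 2·v_{9}  so sig = (2;(2,2))
  • {1,8,9}:  v_{1} + v_{8} + v_{9} = v_{7}  so sig = (3;(1))
  • {5,8,9}:  v_{5} + v_{8} + v_{9} = v_{1}  so sig = (3;(1))
  • {5,8,10}:  v_{5} + v_{8} + v_{10} = v_{2}  so sig = (3;(1))

Signatures (|P|; sorted positive RHS coefficients), sorted:
[(2;()), (2;()), (2;()), (2;(1)), (2;(1)), (2;(1)), (2;(1)), (2;(1)), (2;(1,1)), (2;(1,1)), (2;(1,1)), (2;(1,1)), (2;(1,1)), (2;(1,1)), (2;(1,1)), (2;(1,1)), (2;(1,1,2)), (2;(1,2)), (2;(2)), (2;(2,2)), (2;(2,2)), (3;(1)), (3;(1)), (3;(1))]


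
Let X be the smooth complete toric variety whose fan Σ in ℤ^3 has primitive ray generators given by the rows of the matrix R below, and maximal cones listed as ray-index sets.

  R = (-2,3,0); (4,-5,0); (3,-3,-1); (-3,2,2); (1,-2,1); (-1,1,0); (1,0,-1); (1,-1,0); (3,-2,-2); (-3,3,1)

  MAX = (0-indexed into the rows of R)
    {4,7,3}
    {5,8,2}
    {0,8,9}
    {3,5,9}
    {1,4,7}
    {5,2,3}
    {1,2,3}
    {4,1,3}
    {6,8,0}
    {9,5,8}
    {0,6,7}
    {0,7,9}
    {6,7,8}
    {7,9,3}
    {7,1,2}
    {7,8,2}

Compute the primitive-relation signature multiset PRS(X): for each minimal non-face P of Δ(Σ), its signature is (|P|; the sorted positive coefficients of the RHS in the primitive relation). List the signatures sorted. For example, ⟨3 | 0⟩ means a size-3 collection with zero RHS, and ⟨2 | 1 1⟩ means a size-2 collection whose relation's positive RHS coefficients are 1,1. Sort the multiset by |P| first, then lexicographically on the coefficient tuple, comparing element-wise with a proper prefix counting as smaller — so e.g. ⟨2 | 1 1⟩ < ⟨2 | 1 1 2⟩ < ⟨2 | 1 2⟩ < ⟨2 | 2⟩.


The 25 primitive collections of Σ (r=10, n=3):

  P={2,9}:  v_{2} + v_{9} = 0  ⇒ sig = ⟨2 | 0⟩
  P={3,8}:  v_{3} + v_{8} = 0  ⇒ sig = ⟨2 | 0⟩
  P={5,7}:  v_{5} + v_{7} = 0  ⇒ sig = ⟨2 | 0⟩
  P={0,2}:  v_{0} + v_{2} = v_{6}  ⇒ sig = ⟨2 | 1⟩
  P={1,9}:  v_{1} + v_{9} = v_{4}  ⇒ sig = ⟨2 | 1⟩
  P={2,4}:  v_{2} + v_{4} = v_{1}  ⇒ sig = ⟨2 | 1⟩
  P={6,9}:  v_{6} + v_{9} = v_{0}  ⇒ sig = ⟨2 | 1⟩
  P={2,6}:  v_{2} + v_{6} = v_{7} + v_{8}  ⇒ sig = ⟨2 | 1 1⟩
  P={3,6}:  v_{3} + v_{6} = v_{7} + v_{9}  ⇒ sig = ⟨2 | 1 1⟩
  P={4,5}:  v_{4} + v_{5} = v_{2} + v_{3}  ⇒ sig = ⟨2 | 1 1⟩
  P={4,8}:  v_{4} + v_{8} = v_{2} + v_{7}  ⇒ sig = ⟨2 | 1 1⟩
  P={4,9}:  v_{4} + v_{9} = v_{3} + v_{7}  ⇒ sig = ⟨2 | 1 1⟩
  P={5,6}:  v_{5} + v_{6} = v_{8} + v_{9}  ⇒ sig = ⟨2 | 1 1⟩
  P={0,3}:  v_{0} + v_{3} = v_{7} + 2·v_{9}  ⇒ sig = ⟨2 | 1 2⟩
  P={0,4}:  v_{0} + v_{4} = 2·v_{7} + v_{9}  ⇒ sig = ⟨2 | 1 2⟩
  P={0,5}:  v_{0} + v_{5} = v_{8} + 2·v_{9}  ⇒ sig = ⟨2 | 1 2⟩
  P={1,5}:  v_{1} + v_{5} = 2·v_{2} + v_{3}  ⇒ sig = ⟨2 | 1 2⟩
  P={1,6}:  v_{1} + v_{6} = v_{2} + 2·v_{7}  ⇒ sig = ⟨2 | 1 2⟩
  P={1,8}:  v_{1} + v_{8} = 2·v_{2} + v_{7}  ⇒ sig = ⟨2 | 1 2⟩
  P={0,1}:  v_{0} + v_{1} = 2·v_{7}  ⇒ sig = ⟨2 | 2⟩
  P={4,6}:  v_{4} + v_{6} = 2·v_{7}  ⇒ sig = ⟨2 | 2⟩
  P={2,3,7}:  v_{2} + v_{3} + v_{7} = v_{4}  ⇒ sig = ⟨3 | 1⟩
  P={7,8,9}:  v_{7} + v_{8} + v_{9} = v_{6}  ⇒ sig = ⟨3 | 1⟩
  P={0,7,8}:  v_{0} + v_{7} + v_{8} = 2·v_{6}  ⇒ sig = ⟨3 | 2⟩
  P={1,3,7}:  v_{1} + v_{3} + v_{7} = 2·v_{4}  ⇒ sig = ⟨3 | 2⟩

Sorted signature multiset PRS(X):
[⟨2 | 0⟩, ⟨2 | 0⟩, ⟨2 | 0⟩, ⟨2 | 1⟩, ⟨2 | 1⟩, ⟨2 | 1⟩, ⟨2 | 1⟩, ⟨2 | 1 1⟩, ⟨2 | 1 1⟩, ⟨2 | 1 1⟩, ⟨2 | 1 1⟩, ⟨2 | 1 1⟩, ⟨2 | 1 1⟩, ⟨2 | 1 2⟩, ⟨2 | 1 2⟩, ⟨2 | 1 2⟩, ⟨2 | 1 2⟩, ⟨2 | 1 2⟩, ⟨2 | 1 2⟩, ⟨2 | 2⟩, ⟨2 | 2⟩, ⟨3 | 1⟩, ⟨3 | 1⟩, ⟨3 | 2⟩, ⟨3 | 2⟩]


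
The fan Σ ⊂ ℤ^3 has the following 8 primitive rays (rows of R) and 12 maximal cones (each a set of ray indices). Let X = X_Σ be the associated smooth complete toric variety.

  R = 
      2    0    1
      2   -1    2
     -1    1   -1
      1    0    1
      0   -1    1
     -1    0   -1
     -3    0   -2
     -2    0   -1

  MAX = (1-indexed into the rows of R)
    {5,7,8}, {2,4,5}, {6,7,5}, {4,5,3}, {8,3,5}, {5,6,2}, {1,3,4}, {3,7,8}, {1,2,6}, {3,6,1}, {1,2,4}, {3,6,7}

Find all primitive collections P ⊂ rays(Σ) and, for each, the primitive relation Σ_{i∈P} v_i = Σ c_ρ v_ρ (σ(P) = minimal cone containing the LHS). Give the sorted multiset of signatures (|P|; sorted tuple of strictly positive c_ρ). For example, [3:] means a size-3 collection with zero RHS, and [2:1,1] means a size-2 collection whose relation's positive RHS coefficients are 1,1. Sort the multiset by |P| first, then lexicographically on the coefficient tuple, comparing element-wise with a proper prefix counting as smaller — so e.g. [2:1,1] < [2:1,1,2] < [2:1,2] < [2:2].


12 collections generate NE(X_Σ); each relation:

  {1,8}:  v_{1} + v_{8} = 0 — sig = [2:]
  {4,6}:  v_{4} + v_{6} = 0 — sig = [2:]
  {1,5}:  v_{1} + v_{5} = v_{2} — sig = [2:1]
  {1,7}:  v_{1} + v_{7} = v_{6} — sig = [2:1]
  {2,3}:  v_{2} + v_{3} = v_{4} — sig = [2:1]
  {2,8}:  v_{2} + v_{8} = v_{5} — sig = [2:1]
  {4,7}:  v_{4} + v_{7} = v_{8} — sig = [2:1]
  {6,8}:  v_{6} + v_{8} = v_{7} — sig = [2:1]
  {2,7}:  v_{2} + v_{7} = v_{5} + v_{6} — sig = [2:1,1]
  {4,8}:  v_{4} + v_{8} = v_{3} + v_{5} — sig = [2:1,1]
  {3,5,6}:  v_{3} + v_{5} + v_{6} = v_{8} — sig = [3:1]
  {3,5,7}:  v_{3} + v_{5} + v_{7} = 2·v_{8} — sig = [3:2]

Sorted signature multiset PRS(X):
    |P|=2: 10 collections, coeffs (), (), (1), (1), (1), (1), (1), (1), (1,1), (1,1)
    |P|=3: 2 collections, coeffs (1), (2)


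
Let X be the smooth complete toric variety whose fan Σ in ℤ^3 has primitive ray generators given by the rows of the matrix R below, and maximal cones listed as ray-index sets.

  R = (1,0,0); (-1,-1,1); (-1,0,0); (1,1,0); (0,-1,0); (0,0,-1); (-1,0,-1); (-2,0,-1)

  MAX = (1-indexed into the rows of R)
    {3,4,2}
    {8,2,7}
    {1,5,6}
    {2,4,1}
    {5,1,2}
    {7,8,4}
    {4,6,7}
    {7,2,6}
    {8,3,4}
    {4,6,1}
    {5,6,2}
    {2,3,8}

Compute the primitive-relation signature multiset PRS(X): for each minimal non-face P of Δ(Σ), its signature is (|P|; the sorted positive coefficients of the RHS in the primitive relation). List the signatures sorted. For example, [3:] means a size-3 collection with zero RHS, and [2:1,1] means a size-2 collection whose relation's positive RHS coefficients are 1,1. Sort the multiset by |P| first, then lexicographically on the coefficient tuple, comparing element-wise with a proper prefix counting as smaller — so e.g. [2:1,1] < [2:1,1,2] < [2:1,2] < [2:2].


Σ has 14 primitive collections:

  {1,3}:  v_{1} + v_{3} = 0  ⟹  sig = [2:]
  {1,7}:  v_{1} + v_{7} = v_{6}  ⟹  sig = [2:1]
  {1,8}:  v_{1} + v_{8} = v_{7}  ⟹  sig = [2:1]
  {3,6}:  v_{3} + v_{6} = v_{7}  ⟹  sig = [2:1]
  {3,7}:  v_{3} + v_{7} = v_{8}  ⟹  sig = [2:1]
  {4,5}:  v_{4} + v_{5} = v_{1}  ⟹  sig = [2:1]
  {3,5}:  v_{3} + v_{5} = v_{2} + v_{6}  ⟹  sig = [2:1,1]
  {5,8}:  v_{5} + v_{8} = v_{2} + v_{6} + v_{7}  ⟹  sig = [2:1,1,1]
  {5,7}:  v_{5} + v_{7} = v_{2} + 2·v_{6}  ⟹  sig = [2:1,2]
  {6,8}:  v_{6} + v_{8} = 2·v_{7}  ⟹  sig = [2:2]
  {2,4,6}:  v_{2} + v_{4} + v_{6} = 0  ⟹  sig = [3:]
  {1,2,6}:  v_{1} + v_{2} + v_{6} = v_{5}  ⟹  sig = [3:1]
  {2,4,7}:  v_{2} + v_{4} + v_{7} = v_{3}  ⟹  sig = [3:1]
  {2,4,8}:  v_{2} + v_{4} + v_{8} = 2·v_{3}  ⟹  sig = [3:2]

Hence PRS(X_Σ) =
{ [2:],  [2:1] ×5,  [2:1,1],  [2:1,1,1],  [2:1,2],  [2:2],  [3:],  [3:1] ×2,  [3:2] }


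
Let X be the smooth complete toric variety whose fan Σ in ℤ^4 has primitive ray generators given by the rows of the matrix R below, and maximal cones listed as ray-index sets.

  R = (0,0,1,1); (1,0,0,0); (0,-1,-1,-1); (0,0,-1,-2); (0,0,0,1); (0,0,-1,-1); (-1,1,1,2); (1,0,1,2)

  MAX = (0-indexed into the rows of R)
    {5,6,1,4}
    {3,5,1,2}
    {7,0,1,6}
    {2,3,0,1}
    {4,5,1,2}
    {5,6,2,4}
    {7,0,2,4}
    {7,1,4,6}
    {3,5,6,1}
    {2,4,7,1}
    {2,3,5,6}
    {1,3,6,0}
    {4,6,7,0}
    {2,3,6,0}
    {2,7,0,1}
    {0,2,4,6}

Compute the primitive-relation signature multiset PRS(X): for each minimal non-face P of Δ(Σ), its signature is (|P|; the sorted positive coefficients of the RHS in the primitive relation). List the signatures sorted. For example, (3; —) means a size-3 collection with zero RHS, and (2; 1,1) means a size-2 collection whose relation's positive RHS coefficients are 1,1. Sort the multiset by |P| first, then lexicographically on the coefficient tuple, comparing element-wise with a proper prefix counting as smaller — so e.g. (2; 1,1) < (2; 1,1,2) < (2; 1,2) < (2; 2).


Σ has 7 primitive collections:

  • {0,5}:  v_{0} + v_{5} = 0  →  sig = (2; —)
  • {3,4}:  v_{3} + v_{4} = v_{5}  →  sig = (2; 1)
  • {3,7}:  v_{3} + v_{7} = v_{1}  →  sig = (2; 1)
  • {5,7}:  v_{5} + v_{7} = v_{1} + v_{4}  →  sig = (2; 1,1)
  • {0,1,4}:  v_{0} + v_{1} + v_{4} = v_{7}  →  sig = (3; 1)
  • {1,2,6}:  v_{1} + v_{2} + v_{6} = v_{4}  →  sig = (3; 1)
  • {2,6,7}:  v_{2} + v_{6} + v_{7} = v_{0} + 2·v_{4}  →  sig = (3; 1,2)

Hence PRS(X_Σ) =
[(2; —), (2; 1), (2; 1), (2; 1,1), (3; 1), (3; 1), (3; 1,2)]


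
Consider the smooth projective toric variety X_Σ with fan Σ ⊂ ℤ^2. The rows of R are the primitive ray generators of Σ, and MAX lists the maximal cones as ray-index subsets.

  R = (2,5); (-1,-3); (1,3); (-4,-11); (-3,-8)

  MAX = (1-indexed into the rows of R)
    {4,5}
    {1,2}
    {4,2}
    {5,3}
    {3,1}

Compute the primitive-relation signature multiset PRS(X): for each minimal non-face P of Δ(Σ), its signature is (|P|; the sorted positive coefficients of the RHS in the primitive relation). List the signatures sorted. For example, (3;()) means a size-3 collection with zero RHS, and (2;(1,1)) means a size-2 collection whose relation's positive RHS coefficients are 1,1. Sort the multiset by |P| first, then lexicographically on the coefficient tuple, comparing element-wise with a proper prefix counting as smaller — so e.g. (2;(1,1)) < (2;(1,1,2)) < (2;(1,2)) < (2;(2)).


Δ(Σ) — 5 vertices, 5 min non-faces:

  P={2,3}:  v_{2} + v_{3} = 0 ; sig = (2;())
  P={1,5}:  v_{1} + v_{5} = v_{2} ; sig = (2;(1))
  P={2,5}:  v_{2} + v_{5} = v_{4} ; sig = (2;(1))
  P={3,4}:  v_{3} + v_{4} = v_{5} ; sig = (2;(1))
  P={1,4}:  v_{1} + v_{4} = 2·v_{2} ; sig = (2;(2))

so the primitive-relation signature multiset is
[(2;()), (2;(1)), (2;(1)), (2;(1)), (2;(2))]


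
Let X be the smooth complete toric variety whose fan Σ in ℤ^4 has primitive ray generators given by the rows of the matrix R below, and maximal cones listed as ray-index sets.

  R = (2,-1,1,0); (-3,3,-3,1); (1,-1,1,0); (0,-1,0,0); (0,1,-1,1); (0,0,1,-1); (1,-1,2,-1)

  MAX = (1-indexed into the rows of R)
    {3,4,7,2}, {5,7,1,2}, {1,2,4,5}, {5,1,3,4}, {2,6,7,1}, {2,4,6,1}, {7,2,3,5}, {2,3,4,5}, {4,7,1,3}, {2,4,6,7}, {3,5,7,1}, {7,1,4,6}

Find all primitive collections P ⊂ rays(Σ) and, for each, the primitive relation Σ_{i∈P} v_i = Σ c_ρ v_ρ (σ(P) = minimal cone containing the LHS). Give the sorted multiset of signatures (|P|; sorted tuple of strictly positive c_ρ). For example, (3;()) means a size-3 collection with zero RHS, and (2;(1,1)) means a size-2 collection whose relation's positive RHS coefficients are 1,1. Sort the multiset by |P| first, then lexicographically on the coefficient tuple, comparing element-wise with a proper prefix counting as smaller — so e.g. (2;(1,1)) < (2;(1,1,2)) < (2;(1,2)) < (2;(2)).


5 collections generate NE(X_Σ); each relation:

  P={3,6}:  v_{3} + v_{6} = v_{7}  so sig = (2;(1))
  P={5,6}:  v_{5} + v_{6} = v_{1} + v_{2} + v_{7}  so sig = (2;(1,1,1))
  P={1,2,3}:  v_{1} + v_{2} + v_{3} = v_{5}  so sig = (3;(1))
  P={4,5,7}:  v_{4} + v_{5} + v_{7} = v_{3}  so sig = (3;(1))
  P={1,2,4,7}:  v_{1} + v_{2} + v_{4} + v_{7} = 0  so sig = (4;())

so the primitive-relation signature multiset is
[(2;(1)), (2;(1,1,1)), (3;(1)), (3;(1)), (4;())]


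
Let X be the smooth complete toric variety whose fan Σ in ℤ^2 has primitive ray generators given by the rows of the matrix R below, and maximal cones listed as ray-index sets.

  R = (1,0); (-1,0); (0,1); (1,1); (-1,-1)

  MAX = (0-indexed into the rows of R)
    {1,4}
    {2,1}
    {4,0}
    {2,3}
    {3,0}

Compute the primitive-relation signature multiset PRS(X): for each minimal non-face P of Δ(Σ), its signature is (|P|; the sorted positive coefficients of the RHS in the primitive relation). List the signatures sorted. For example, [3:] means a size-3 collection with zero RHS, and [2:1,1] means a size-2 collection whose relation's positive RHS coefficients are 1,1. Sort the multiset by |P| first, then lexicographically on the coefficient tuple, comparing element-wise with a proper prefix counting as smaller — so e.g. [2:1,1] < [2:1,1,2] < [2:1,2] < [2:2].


|primitive collections| = 5. Relations:

  {0,1}:  v_{0} + v_{1} = 0 — sig = [2:]
  {3,4}:  v_{3} + v_{4} = 0 — sig = [2:]
  {0,2}:  v_{0} + v_{2} = v_{3} — sig = [2:1]
  {1,3}:  v_{1} + v_{3} = v_{2} — sig = [2:1]
  {2,4}:  v_{2} + v_{4} = v_{1} — sig = [2:1]

Hence PRS(X_Σ) =
    [2:]
    [2:]
    [2:1]
    [2:1]
    [2:1]


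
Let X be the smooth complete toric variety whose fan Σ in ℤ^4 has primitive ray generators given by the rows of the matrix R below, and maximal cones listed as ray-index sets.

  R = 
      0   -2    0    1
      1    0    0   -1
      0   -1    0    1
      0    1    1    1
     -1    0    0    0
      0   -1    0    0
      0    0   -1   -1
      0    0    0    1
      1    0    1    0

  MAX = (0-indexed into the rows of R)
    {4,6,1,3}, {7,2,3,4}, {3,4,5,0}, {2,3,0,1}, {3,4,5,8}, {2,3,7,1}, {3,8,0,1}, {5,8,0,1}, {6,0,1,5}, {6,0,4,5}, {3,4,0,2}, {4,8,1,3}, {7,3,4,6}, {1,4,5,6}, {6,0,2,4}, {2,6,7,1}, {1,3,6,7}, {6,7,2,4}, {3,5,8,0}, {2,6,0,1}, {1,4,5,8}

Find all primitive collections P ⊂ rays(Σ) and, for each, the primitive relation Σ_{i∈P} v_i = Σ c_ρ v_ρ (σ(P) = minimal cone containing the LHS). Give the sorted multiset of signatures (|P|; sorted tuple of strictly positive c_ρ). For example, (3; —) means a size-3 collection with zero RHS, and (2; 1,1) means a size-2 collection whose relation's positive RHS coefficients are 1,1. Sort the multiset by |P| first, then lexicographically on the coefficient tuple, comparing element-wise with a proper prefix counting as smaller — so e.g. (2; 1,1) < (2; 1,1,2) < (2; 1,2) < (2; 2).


|primitive collections| = 14. Relations:

  • {2,5}:  v_{2} + v_{5} = v_{0}  ⇒ sig = (2; 1)
  • {5,7}:  v_{5} + v_{7} = v_{2}  ⇒ sig = (2; 1)
  • {6,8}:  v_{6} + v_{8} = v_{1}  ⇒ sig = (2; 1)
  • {2,8}:  v_{2} + v_{8} = v_{0} + v_{1} + v_{3}  ⇒ sig = (2; 1,1,1)
  • {7,8}:  v_{7} + v_{8} = v_{1} + v_{2} + v_{3}  ⇒ sig = (2; 1,1,1)
  • {0,7}:  v_{0} + v_{7} = 2·v_{2}  ⇒ sig = (2; 2)
  • {1,4,7}:  v_{1} + v_{4} + v_{7} = 0  ⇒ sig = (3; —)
  • {3,5,6}:  v_{3} + v_{5} + v_{6} = 0  ⇒ sig = (3; —)
  • {0,3,6}:  v_{0} + v_{3} + v_{6} = v_{2}  ⇒ sig = (3; 1)
  • {1,2,4}:  v_{1} + v_{2} + v_{4} = v_{5}  ⇒ sig = (3; 1)
  • {1,3,5}:  v_{1} + v_{3} + v_{5} = v_{8}  ⇒ sig = (3; 1)
  • {2,3,6}:  v_{2} + v_{3} + v_{6} = v_{7}  ⇒ sig = (3; 1)
  • {0,4,8}:  v_{0} + v_{4} + v_{8} = v_{3} + 3·v_{5}  ⇒ sig = (3; 1,3)
  • {0,1,4}:  v_{0} + v_{1} + v_{4} = 2·v_{5}  ⇒ sig = (3; 2)

Hence PRS(X_Σ) =
[(2; 1), (2; 1), (2; 1), (2; 1,1,1), (2; 1,1,1), (2; 2), (3; —), (3; —), (3; 1), (3; 1), (3; 1), (3; 1), (3; 1,3), (3; 2)]


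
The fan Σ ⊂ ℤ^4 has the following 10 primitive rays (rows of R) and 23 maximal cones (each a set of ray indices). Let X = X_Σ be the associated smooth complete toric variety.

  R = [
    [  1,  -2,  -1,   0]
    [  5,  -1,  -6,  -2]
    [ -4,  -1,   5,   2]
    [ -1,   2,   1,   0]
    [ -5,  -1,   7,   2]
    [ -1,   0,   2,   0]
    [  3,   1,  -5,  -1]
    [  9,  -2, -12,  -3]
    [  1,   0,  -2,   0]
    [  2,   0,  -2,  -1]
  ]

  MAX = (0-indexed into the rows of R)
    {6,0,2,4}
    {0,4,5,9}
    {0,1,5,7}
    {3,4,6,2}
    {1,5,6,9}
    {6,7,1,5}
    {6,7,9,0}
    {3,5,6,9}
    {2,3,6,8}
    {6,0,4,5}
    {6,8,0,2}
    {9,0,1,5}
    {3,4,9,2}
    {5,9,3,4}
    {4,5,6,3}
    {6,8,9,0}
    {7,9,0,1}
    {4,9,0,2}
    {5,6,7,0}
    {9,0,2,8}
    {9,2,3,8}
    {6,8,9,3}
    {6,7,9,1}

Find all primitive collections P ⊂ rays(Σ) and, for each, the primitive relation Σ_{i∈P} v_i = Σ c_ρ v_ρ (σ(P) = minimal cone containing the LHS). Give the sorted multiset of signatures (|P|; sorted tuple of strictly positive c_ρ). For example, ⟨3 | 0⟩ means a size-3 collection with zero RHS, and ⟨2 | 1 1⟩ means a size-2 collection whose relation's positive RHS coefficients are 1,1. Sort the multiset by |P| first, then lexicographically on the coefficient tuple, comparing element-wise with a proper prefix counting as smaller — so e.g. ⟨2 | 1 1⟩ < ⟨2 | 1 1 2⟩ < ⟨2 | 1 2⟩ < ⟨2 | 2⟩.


17 minimal non-faces of Δ(Σ) (on 10 rays):

  P={0,3}:  v_{0} + v_{3} = 0  so sig = ⟨2 | 0⟩
  P={5,8}:  v_{5} + v_{8} = 0  so sig = ⟨2 | 0⟩
  P={1,2}:  v_{1} + v_{2} = v_{0}  so sig = ⟨2 | 1⟩
  P={2,5}:  v_{2} + v_{5} = v_{4}  so sig = ⟨2 | 1⟩
  P={4,8}:  v_{4} + v_{8} = v_{2}  so sig = ⟨2 | 1⟩
  P={1,4}:  v_{1} + v_{4} = v_{0} + v_{5}  so sig = ⟨2 | 1 1⟩
  P={3,7}:  v_{3} + v_{7} = v_{1} + v_{6}  so sig = ⟨2 | 1 1⟩
  P={1,3}:  v_{1} + v_{3} = v_{5} + v_{6} + v_{9}  so sig = ⟨2 | 1 1 1⟩
  P={1,8}:  v_{1} + v_{8} = v_{0} + v_{6} + v_{9}  so sig = ⟨2 | 1 1 1⟩
  P={4,7}:  v_{4} + v_{7} = 2·v_{0} + v_{5} + v_{6}  so sig = ⟨2 | 1 1 2⟩
  P={2,7}:  v_{2} + v_{7} = 2·v_{0} + v_{6}  so sig = ⟨2 | 1 2⟩
  P={7,8}:  v_{7} + v_{8} = 2·v_{0} + 2·v_{6} + v_{9}  so sig = ⟨2 | 1 2 2⟩
  P={4,6,9}:  v_{4} + v_{6} + v_{9} = 0  so sig = ⟨3 | 0⟩
  P={0,1,6}:  v_{0} + v_{1} + v_{6} = v_{7}  so sig = ⟨3 | 1⟩
  P={2,6,9}:  v_{2} + v_{6} + v_{9} = v_{8}  so sig = ⟨3 | 1⟩
  P={5,7,9}:  v_{5} + v_{7} + v_{9} = 2·v_{1}  so sig = ⟨3 | 2⟩
  P={0,5,6,9}:  v_{0} + v_{5} + v_{6} + v_{9} = v_{1}  so sig = ⟨4 | 1⟩

Hence PRS(X_Σ) =
{ ⟨2 | 0⟩ ×2,  ⟨2 | 1⟩ ×3,  ⟨2 | 1 1⟩ ×2,  ⟨2 | 1 1 1⟩ ×2,  ⟨2 | 1 1 2⟩,  ⟨2 | 1 2⟩,  ⟨2 | 1 2 2⟩,  ⟨3 | 0⟩,  ⟨3 | 1⟩ ×2,  ⟨3 | 2⟩,  ⟨4 | 1⟩ }


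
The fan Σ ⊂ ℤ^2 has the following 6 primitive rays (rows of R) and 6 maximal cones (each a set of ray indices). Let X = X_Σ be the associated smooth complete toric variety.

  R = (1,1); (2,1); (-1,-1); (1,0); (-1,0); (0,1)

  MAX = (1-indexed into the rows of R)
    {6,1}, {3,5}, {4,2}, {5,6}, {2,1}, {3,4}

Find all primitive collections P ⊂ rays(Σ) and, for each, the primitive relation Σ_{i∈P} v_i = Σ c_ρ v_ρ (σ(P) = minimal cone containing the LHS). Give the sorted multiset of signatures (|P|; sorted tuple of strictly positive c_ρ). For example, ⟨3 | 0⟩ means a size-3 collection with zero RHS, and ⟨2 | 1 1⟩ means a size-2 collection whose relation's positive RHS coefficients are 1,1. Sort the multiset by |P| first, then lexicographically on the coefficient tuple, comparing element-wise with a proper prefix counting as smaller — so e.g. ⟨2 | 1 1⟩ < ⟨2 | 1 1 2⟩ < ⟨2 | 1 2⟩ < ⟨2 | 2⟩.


Δ(Σ) — 6 vertices, 9 min non-faces:

  • {1,3}:  v_{1} + v_{3} = 0  ⇒ sig = ⟨2 | 0⟩
  • {4,5}:  v_{4} + v_{5} = 0  ⇒ sig = ⟨2 | 0⟩
  • {1,4}:  v_{1} + v_{4} = v_{2}  ⇒ sig = ⟨2 | 1⟩
  • {1,5}:  v_{1} + v_{5} = v_{6}  ⇒ sig = ⟨2 | 1⟩
  • {2,3}:  v_{2} + v_{3} = v_{4}  ⇒ sig = ⟨2 | 1⟩
  • {2,5}:  v_{2} + v_{5} = v_{1}  ⇒ sig = ⟨2 | 1⟩
  • {3,6}:  v_{3} + v_{6} = v_{5}  ⇒ sig = ⟨2 | 1⟩
  • {4,6}:  v_{4} + v_{6} = v_{1}  ⇒ sig = ⟨2 | 1⟩
  • {2,6}:  v_{2} + v_{6} = 2·v_{1}  ⇒ sig = ⟨2 | 2⟩

Sorted signature multiset PRS(X):
    ⟨2 | 0⟩
    ⟨2 | 0⟩
    ⟨2 | 1⟩
    ⟨2 | 1⟩
    ⟨2 | 1⟩
    ⟨2 | 1⟩
    ⟨2 | 1⟩
    ⟨2 | 1⟩
    ⟨2 | 2⟩


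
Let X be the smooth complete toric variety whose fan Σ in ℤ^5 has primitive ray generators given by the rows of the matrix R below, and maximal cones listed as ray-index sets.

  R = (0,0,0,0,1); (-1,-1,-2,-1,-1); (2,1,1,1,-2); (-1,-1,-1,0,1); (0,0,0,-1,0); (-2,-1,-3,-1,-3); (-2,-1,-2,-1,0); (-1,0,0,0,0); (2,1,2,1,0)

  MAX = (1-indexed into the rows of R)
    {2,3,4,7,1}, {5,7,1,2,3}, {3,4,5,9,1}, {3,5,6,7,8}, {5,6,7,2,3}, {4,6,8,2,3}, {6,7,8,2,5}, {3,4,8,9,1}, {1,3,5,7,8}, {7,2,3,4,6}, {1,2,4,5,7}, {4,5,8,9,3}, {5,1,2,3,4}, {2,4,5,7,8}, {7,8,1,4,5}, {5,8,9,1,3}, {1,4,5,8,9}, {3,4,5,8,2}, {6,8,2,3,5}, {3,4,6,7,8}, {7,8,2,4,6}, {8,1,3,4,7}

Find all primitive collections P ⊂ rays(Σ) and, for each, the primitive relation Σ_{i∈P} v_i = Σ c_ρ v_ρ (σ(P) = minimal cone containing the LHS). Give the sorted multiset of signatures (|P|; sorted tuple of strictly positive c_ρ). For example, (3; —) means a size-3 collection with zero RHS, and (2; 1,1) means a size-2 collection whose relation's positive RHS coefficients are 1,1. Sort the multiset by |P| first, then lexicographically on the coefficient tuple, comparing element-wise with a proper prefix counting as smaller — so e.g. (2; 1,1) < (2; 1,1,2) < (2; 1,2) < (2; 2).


Δ(Σ) — 9 vertices, 9 min non-faces:

  • {7,9}:  v_{7} + v_{9} = 0  ⟹  sig = (2; —)
  • {2,9}:  v_{2} + v_{9} = v_{3} + v_{4} + v_{5}  ⟹  sig = (2; 1,1,1)
  • {6,9}:  v_{6} + v_{9} = v_{2} + v_{3} + v_{8}  ⟹  sig = (2; 1,1,1)
  • {1,6}:  v_{1} + v_{6} = v_{3} + 2·v_{7}  ⟹  sig = (2; 1,2)
  • {1,2,8}:  v_{1} + v_{2} + v_{8} = v_{7}  ⟹  sig = (3; 1)
  • {4,5,6}:  v_{4} + v_{5} + v_{6} = 2·v_{2} + v_{8}  ⟹  sig = (3; 1,2)
  • {2,3,7,8}:  v_{2} + v_{3} + v_{7} + v_{8} = v_{6}  ⟹  sig = (4; 1)
  • {3,4,5,7}:  v_{3} + v_{4} + v_{5} + v_{7} = v_{2}  ⟹  sig = (4; 1)
  • {1,3,4,5,8}:  v_{1} + v_{3} + v_{4} + v_{5} + v_{8} = 0  ⟹  sig = (5; —)

Sorted signature multiset PRS(X):
[(2; —), (2; 1,1,1), (2; 1,1,1), (2; 1,2), (3; 1), (3; 1,2), (4; 1), (4; 1), (5; —)]


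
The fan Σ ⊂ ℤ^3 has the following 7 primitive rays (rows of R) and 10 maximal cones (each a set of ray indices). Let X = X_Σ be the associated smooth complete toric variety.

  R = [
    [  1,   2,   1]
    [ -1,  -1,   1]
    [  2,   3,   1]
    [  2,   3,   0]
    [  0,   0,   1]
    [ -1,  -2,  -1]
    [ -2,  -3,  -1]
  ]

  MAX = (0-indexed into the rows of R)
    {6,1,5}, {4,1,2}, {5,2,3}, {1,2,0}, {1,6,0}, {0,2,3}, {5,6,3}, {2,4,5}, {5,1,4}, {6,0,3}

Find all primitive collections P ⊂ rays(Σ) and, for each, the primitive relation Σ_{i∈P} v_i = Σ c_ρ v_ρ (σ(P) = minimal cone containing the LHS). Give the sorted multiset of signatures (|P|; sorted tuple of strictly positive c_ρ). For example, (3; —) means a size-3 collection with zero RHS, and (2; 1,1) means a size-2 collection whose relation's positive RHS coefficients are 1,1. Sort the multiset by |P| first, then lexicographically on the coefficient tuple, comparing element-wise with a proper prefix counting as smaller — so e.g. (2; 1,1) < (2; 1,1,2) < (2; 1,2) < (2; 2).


7 collections generate NE(X_Σ); each relation:

  {0,5}:  v_{0} + v_{5} = 0 ; sig = (2; —)
  {2,6}:  v_{2} + v_{6} = 0 ; sig = (2; —)
  {1,3}:  v_{1} + v_{3} = v_{0} ; sig = (2; 1)
  {3,4}:  v_{3} + v_{4} = v_{2} ; sig = (2; 1)
  {0,4}:  v_{0} + v_{4} = v_{1} + v_{2} ; sig = (2; 1,1)
  {4,6}:  v_{4} + v_{6} = v_{1} + v_{5} ; sig = (2; 1,1)
  {1,2,5}:  v_{1} + v_{2} + v_{5} = v_{4} ; sig = (3; 1)

Sorted signature multiset PRS(X):
    (2; —)
    (2; —)
    (2; 1)
    (2; 1)
    (2; 1,1)
    (2; 1,1)
    (3; 1)


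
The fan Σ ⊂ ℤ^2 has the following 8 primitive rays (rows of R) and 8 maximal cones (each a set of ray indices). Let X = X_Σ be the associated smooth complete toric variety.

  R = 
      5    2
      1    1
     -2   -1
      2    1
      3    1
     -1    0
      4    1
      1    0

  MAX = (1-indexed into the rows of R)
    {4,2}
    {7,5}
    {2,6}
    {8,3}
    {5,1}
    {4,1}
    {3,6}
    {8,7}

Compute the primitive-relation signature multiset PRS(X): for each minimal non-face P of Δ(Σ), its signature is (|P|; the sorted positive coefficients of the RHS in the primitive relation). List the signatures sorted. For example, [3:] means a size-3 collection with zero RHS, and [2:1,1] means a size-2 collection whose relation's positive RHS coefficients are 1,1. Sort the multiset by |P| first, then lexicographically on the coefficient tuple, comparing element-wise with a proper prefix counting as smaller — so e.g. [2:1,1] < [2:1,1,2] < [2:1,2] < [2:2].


Primitive collections (20):

  • {3,4}:  v_{3} + v_{4} = 0  ⇒ sig = [2:]
  • {6,8}:  v_{6} + v_{8} = 0  ⇒ sig = [2:]
  • {1,3}:  v_{1} + v_{3} = v_{5}  ⇒ sig = [2:1]
  • {2,3}:  v_{2} + v_{3} = v_{6}  ⇒ sig = [2:1]
  • {2,7}:  v_{2} + v_{7} = v_{1}  ⇒ sig = [2:1]
  • {2,8}:  v_{2} + v_{8} = v_{4}  ⇒ sig = [2:1]
  • {3,5}:  v_{3} + v_{5} = v_{8}  ⇒ sig = [2:1]
  • {4,5}:  v_{4} + v_{5} = v_{1}  ⇒ sig = [2:1]
  • {4,6}:  v_{4} + v_{6} = v_{2}  ⇒ sig = [2:1]
  • {4,8}:  v_{4} + v_{8} = v_{5}  ⇒ sig = [2:1]
  • {5,6}:  v_{5} + v_{6} = v_{4}  ⇒ sig = [2:1]
  • {5,8}:  v_{5} + v_{8} = v_{7}  ⇒ sig = [2:1]
  • {6,7}:  v_{6} + v_{7} = v_{5}  ⇒ sig = [2:1]
  • {1,6}:  v_{1} + v_{6} = 2·v_{4}  ⇒ sig = [2:2]
  • {1,8}:  v_{1} + v_{8} = 2·v_{5}  ⇒ sig = [2:2]
  • {2,5}:  v_{2} + v_{5} = 2·v_{4}  ⇒ sig = [2:2]
  • {3,7}:  v_{3} + v_{7} = 2·v_{8}  ⇒ sig = [2:2]
  • {4,7}:  v_{4} + v_{7} = 2·v_{5}  ⇒ sig = [2:2]
  • {1,2}:  v_{1} + v_{2} = 3·v_{4}  ⇒ sig = [2:3]
  • {1,7}:  v_{1} + v_{7} = 3·v_{5}  ⇒ sig = [2:3]

so the primitive-relation signature multiset is
[[2:], [2:], [2:1], [2:1], [2:1], [2:1], [2:1], [2:1], [2:1], [2:1], [2:1], [2:1], [2:1], [2:2], [2:2], [2:2], [2:2], [2:2], [2:3], [2:3]]
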